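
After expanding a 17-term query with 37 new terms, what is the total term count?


Original terms: 17
Expansion terms: 37
Total = 17 + 37 = 54

54


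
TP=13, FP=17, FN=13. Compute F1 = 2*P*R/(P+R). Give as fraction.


F1 = 2 * P * R / (P + R)
P = TP/(TP+FP) = 13/30 = 13/30
R = TP/(TP+FN) = 13/26 = 1/2
2 * P * R = 2 * 13/30 * 1/2 = 13/30
P + R = 13/30 + 1/2 = 14/15
F1 = 13/30 / 14/15 = 13/28

13/28


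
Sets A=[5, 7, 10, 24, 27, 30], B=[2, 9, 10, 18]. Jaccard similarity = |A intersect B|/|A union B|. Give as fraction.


A intersect B = [10]
|A intersect B| = 1
A union B = [2, 5, 7, 9, 10, 18, 24, 27, 30]
|A union B| = 9
Jaccard = 1/9 = 1/9

1/9


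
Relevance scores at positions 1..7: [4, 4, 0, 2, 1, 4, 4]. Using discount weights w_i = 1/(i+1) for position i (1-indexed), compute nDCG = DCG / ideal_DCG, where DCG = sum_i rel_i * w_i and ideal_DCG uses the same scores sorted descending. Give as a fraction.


Position discount weights w_i = 1/(i+1) for i=1..7:
Weights = [1/2, 1/3, 1/4, 1/5, 1/6, 1/7, 1/8]
Actual relevance: [4, 4, 0, 2, 1, 4, 4]
DCG = 4/2 + 4/3 + 0/4 + 2/5 + 1/6 + 4/7 + 4/8 = 174/35
Ideal relevance (sorted desc): [4, 4, 4, 4, 2, 1, 0]
Ideal DCG = 4/2 + 4/3 + 4/4 + 4/5 + 2/6 + 1/7 + 0/8 = 589/105
nDCG = DCG / ideal_DCG = 174/35 / 589/105 = 522/589

522/589


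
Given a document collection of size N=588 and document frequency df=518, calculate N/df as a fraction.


IDF ratio = N / df
= 588 / 518
= 42/37

42/37


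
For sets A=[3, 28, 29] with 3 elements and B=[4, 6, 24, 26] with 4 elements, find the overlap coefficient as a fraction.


A intersect B = []
|A intersect B| = 0
min(|A|, |B|) = min(3, 4) = 3
Overlap = 0 / 3 = 0

0


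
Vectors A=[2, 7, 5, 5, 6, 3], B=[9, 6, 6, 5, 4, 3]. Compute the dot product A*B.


Dot product = sum of element-wise products
A[0]*B[0] = 2*9 = 18
A[1]*B[1] = 7*6 = 42
A[2]*B[2] = 5*6 = 30
A[3]*B[3] = 5*5 = 25
A[4]*B[4] = 6*4 = 24
A[5]*B[5] = 3*3 = 9
Sum = 18 + 42 + 30 + 25 + 24 + 9 = 148

148


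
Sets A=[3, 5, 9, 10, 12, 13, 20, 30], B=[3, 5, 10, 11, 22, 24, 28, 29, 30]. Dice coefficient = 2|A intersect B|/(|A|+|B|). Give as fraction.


A intersect B = [3, 5, 10, 30]
|A intersect B| = 4
|A| = 8, |B| = 9
Dice = 2*4 / (8+9)
= 8 / 17 = 8/17

8/17


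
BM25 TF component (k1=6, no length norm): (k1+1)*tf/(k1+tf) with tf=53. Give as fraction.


BM25 TF component = (k1+1)*tf / (k1+tf)
k1 = 6, tf = 53
Numerator = (6+1)*53 = 371
Denominator = 6 + 53 = 59
= 371/59 = 371/59

371/59


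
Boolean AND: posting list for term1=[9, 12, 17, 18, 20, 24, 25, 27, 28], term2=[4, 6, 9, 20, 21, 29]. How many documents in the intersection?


Boolean AND: find intersection of posting lists
term1 docs: [9, 12, 17, 18, 20, 24, 25, 27, 28]
term2 docs: [4, 6, 9, 20, 21, 29]
Intersection: [9, 20]
|intersection| = 2

2


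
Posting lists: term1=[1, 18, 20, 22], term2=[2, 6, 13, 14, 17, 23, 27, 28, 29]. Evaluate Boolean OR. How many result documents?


Boolean OR: find union of posting lists
term1 docs: [1, 18, 20, 22]
term2 docs: [2, 6, 13, 14, 17, 23, 27, 28, 29]
Union: [1, 2, 6, 13, 14, 17, 18, 20, 22, 23, 27, 28, 29]
|union| = 13

13


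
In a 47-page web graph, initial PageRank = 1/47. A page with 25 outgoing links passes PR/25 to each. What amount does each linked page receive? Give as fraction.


Initial PR = 1/47 = 1/47
Outlinks = 25
Contribution per link = PR / outlinks
= 1/47 / 25
= 1/1175

1/1175


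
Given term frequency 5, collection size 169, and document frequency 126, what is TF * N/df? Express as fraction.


TF * (N/df)
= 5 * (169/126)
= 5 * 169/126
= 845/126

845/126


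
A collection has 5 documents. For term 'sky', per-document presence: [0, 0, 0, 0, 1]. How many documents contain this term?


Checking each document for 'sky':
Doc 1: absent
Doc 2: absent
Doc 3: absent
Doc 4: absent
Doc 5: present
df = sum of presences = 0 + 0 + 0 + 0 + 1 = 1

1


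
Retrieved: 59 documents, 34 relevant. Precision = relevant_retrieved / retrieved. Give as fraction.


Precision = relevant_retrieved / total_retrieved
= 34 / 59
= 34 / (34 + 25)
= 34/59

34/59


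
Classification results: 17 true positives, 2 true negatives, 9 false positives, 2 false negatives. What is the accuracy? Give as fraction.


Accuracy = (TP + TN) / (TP + TN + FP + FN)
TP + TN = 17 + 2 = 19
Total = 17 + 2 + 9 + 2 = 30
Accuracy = 19 / 30 = 19/30

19/30


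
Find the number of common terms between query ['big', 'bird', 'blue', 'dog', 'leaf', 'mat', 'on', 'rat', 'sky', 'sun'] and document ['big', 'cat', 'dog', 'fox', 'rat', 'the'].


Query terms: ['big', 'bird', 'blue', 'dog', 'leaf', 'mat', 'on', 'rat', 'sky', 'sun']
Document terms: ['big', 'cat', 'dog', 'fox', 'rat', 'the']
Common terms: ['big', 'dog', 'rat']
Overlap count = 3

3


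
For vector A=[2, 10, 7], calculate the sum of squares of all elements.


|A|^2 = sum of squared components
A[0]^2 = 2^2 = 4
A[1]^2 = 10^2 = 100
A[2]^2 = 7^2 = 49
Sum = 4 + 100 + 49 = 153

153


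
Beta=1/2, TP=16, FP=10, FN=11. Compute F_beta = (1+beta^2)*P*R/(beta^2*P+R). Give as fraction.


P = TP/(TP+FP) = 16/26 = 8/13
R = TP/(TP+FN) = 16/27 = 16/27
beta^2 = 1/2^2 = 1/4
(1 + beta^2) = 5/4
Numerator = (1+beta^2)*P*R = 160/351
Denominator = beta^2*P + R = 2/13 + 16/27 = 262/351
F_beta = 80/131

80/131


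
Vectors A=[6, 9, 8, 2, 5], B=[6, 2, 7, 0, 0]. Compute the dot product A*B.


Dot product = sum of element-wise products
A[0]*B[0] = 6*6 = 36
A[1]*B[1] = 9*2 = 18
A[2]*B[2] = 8*7 = 56
A[3]*B[3] = 2*0 = 0
A[4]*B[4] = 5*0 = 0
Sum = 36 + 18 + 56 + 0 + 0 = 110

110


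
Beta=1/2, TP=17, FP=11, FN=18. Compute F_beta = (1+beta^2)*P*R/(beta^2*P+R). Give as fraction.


P = TP/(TP+FP) = 17/28 = 17/28
R = TP/(TP+FN) = 17/35 = 17/35
beta^2 = 1/2^2 = 1/4
(1 + beta^2) = 5/4
Numerator = (1+beta^2)*P*R = 289/784
Denominator = beta^2*P + R = 17/112 + 17/35 = 51/80
F_beta = 85/147

85/147


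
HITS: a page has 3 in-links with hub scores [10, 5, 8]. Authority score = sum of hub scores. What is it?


Authority = sum of hub scores of in-linkers
In-link 1: hub score = 10
In-link 2: hub score = 5
In-link 3: hub score = 8
Authority = 10 + 5 + 8 = 23

23


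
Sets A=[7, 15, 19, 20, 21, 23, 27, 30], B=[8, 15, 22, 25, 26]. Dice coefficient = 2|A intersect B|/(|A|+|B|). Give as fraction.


A intersect B = [15]
|A intersect B| = 1
|A| = 8, |B| = 5
Dice = 2*1 / (8+5)
= 2 / 13 = 2/13

2/13


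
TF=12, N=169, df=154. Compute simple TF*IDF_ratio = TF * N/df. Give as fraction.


TF * (N/df)
= 12 * (169/154)
= 12 * 169/154
= 1014/77

1014/77


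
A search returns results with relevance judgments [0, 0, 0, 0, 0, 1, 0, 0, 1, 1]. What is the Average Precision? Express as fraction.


Computing P@k for each relevant position:
Position 1: not relevant
Position 2: not relevant
Position 3: not relevant
Position 4: not relevant
Position 5: not relevant
Position 6: relevant, P@6 = 1/6 = 1/6
Position 7: not relevant
Position 8: not relevant
Position 9: relevant, P@9 = 2/9 = 2/9
Position 10: relevant, P@10 = 3/10 = 3/10
Sum of P@k = 1/6 + 2/9 + 3/10 = 31/45
AP = 31/45 / 3 = 31/135

31/135


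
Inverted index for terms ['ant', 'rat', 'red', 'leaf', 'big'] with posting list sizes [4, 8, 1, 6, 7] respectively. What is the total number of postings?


Summing posting list sizes:
'ant': 4 postings
'rat': 8 postings
'red': 1 postings
'leaf': 6 postings
'big': 7 postings
Total = 4 + 8 + 1 + 6 + 7 = 26

26


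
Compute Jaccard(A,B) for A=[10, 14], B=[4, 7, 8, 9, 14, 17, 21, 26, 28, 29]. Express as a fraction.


A intersect B = [14]
|A intersect B| = 1
A union B = [4, 7, 8, 9, 10, 14, 17, 21, 26, 28, 29]
|A union B| = 11
Jaccard = 1/11 = 1/11

1/11


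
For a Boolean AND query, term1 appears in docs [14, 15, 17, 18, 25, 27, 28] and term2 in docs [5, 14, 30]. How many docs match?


Boolean AND: find intersection of posting lists
term1 docs: [14, 15, 17, 18, 25, 27, 28]
term2 docs: [5, 14, 30]
Intersection: [14]
|intersection| = 1

1


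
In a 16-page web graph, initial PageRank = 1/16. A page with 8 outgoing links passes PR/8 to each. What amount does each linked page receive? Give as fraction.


Initial PR = 1/16 = 1/16
Outlinks = 8
Contribution per link = PR / outlinks
= 1/16 / 8
= 1/128

1/128


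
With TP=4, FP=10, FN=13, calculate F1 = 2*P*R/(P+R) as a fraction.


F1 = 2 * P * R / (P + R)
P = TP/(TP+FP) = 4/14 = 2/7
R = TP/(TP+FN) = 4/17 = 4/17
2 * P * R = 2 * 2/7 * 4/17 = 16/119
P + R = 2/7 + 4/17 = 62/119
F1 = 16/119 / 62/119 = 8/31

8/31


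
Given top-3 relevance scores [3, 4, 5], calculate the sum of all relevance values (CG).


Cumulative Gain = sum of relevance scores
Position 1: rel=3, running sum=3
Position 2: rel=4, running sum=7
Position 3: rel=5, running sum=12
CG = 12

12


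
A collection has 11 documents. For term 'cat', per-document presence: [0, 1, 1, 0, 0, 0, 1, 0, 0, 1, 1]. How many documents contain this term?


Checking each document for 'cat':
Doc 1: absent
Doc 2: present
Doc 3: present
Doc 4: absent
Doc 5: absent
Doc 6: absent
Doc 7: present
Doc 8: absent
Doc 9: absent
Doc 10: present
Doc 11: present
df = sum of presences = 0 + 1 + 1 + 0 + 0 + 0 + 1 + 0 + 0 + 1 + 1 = 5

5


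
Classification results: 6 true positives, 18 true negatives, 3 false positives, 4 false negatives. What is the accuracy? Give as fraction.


Accuracy = (TP + TN) / (TP + TN + FP + FN)
TP + TN = 6 + 18 = 24
Total = 6 + 18 + 3 + 4 = 31
Accuracy = 24 / 31 = 24/31

24/31


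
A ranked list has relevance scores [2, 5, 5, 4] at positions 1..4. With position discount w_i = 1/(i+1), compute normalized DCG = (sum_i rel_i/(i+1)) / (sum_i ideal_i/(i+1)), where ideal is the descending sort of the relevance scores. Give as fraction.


Position discount weights w_i = 1/(i+1) for i=1..4:
Weights = [1/2, 1/3, 1/4, 1/5]
Actual relevance: [2, 5, 5, 4]
DCG = 2/2 + 5/3 + 5/4 + 4/5 = 283/60
Ideal relevance (sorted desc): [5, 5, 4, 2]
Ideal DCG = 5/2 + 5/3 + 4/4 + 2/5 = 167/30
nDCG = DCG / ideal_DCG = 283/60 / 167/30 = 283/334

283/334


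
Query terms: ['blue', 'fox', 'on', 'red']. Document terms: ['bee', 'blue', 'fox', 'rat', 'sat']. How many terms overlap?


Query terms: ['blue', 'fox', 'on', 'red']
Document terms: ['bee', 'blue', 'fox', 'rat', 'sat']
Common terms: ['blue', 'fox']
Overlap count = 2

2


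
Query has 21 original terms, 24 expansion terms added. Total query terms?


Original terms: 21
Expansion terms: 24
Total = 21 + 24 = 45

45


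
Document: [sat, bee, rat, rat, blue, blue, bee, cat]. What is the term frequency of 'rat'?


Document has 8 words
Scanning for 'rat':
Found at positions: [2, 3]
Count = 2

2


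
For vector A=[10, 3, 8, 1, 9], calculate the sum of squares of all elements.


|A|^2 = sum of squared components
A[0]^2 = 10^2 = 100
A[1]^2 = 3^2 = 9
A[2]^2 = 8^2 = 64
A[3]^2 = 1^2 = 1
A[4]^2 = 9^2 = 81
Sum = 100 + 9 + 64 + 1 + 81 = 255

255


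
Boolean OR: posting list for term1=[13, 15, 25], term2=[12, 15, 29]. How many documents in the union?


Boolean OR: find union of posting lists
term1 docs: [13, 15, 25]
term2 docs: [12, 15, 29]
Union: [12, 13, 15, 25, 29]
|union| = 5

5


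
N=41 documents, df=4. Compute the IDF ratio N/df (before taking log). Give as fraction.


IDF ratio = N / df
= 41 / 4
= 41/4

41/4


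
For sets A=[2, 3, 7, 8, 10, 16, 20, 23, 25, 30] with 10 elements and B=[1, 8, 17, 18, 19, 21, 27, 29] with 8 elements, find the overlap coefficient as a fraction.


A intersect B = [8]
|A intersect B| = 1
min(|A|, |B|) = min(10, 8) = 8
Overlap = 1 / 8 = 1/8

1/8


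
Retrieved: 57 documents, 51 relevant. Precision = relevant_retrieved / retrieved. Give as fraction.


Precision = relevant_retrieved / total_retrieved
= 51 / 57
= 51 / (51 + 6)
= 17/19

17/19


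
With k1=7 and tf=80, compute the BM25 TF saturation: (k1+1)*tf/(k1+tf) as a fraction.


BM25 TF component = (k1+1)*tf / (k1+tf)
k1 = 7, tf = 80
Numerator = (7+1)*80 = 640
Denominator = 7 + 80 = 87
= 640/87 = 640/87

640/87


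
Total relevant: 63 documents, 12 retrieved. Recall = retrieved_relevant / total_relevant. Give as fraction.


Recall = retrieved_relevant / total_relevant
= 12 / 63
= 12 / (12 + 51)
= 4/21

4/21


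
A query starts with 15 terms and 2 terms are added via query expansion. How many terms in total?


Original terms: 15
Expansion terms: 2
Total = 15 + 2 = 17

17


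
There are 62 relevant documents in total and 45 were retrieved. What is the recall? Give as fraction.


Recall = retrieved_relevant / total_relevant
= 45 / 62
= 45 / (45 + 17)
= 45/62

45/62


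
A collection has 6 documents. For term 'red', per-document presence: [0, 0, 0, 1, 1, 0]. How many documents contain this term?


Checking each document for 'red':
Doc 1: absent
Doc 2: absent
Doc 3: absent
Doc 4: present
Doc 5: present
Doc 6: absent
df = sum of presences = 0 + 0 + 0 + 1 + 1 + 0 = 2

2


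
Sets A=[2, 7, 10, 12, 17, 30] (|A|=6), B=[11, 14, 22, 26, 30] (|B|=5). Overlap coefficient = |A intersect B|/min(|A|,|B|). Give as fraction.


A intersect B = [30]
|A intersect B| = 1
min(|A|, |B|) = min(6, 5) = 5
Overlap = 1 / 5 = 1/5

1/5


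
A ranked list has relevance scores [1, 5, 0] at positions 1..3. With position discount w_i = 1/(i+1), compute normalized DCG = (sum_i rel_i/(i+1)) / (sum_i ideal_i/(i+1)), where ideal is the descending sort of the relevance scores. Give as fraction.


Position discount weights w_i = 1/(i+1) for i=1..3:
Weights = [1/2, 1/3, 1/4]
Actual relevance: [1, 5, 0]
DCG = 1/2 + 5/3 + 0/4 = 13/6
Ideal relevance (sorted desc): [5, 1, 0]
Ideal DCG = 5/2 + 1/3 + 0/4 = 17/6
nDCG = DCG / ideal_DCG = 13/6 / 17/6 = 13/17

13/17


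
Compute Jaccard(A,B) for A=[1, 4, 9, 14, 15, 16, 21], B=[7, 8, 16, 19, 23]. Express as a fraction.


A intersect B = [16]
|A intersect B| = 1
A union B = [1, 4, 7, 8, 9, 14, 15, 16, 19, 21, 23]
|A union B| = 11
Jaccard = 1/11 = 1/11

1/11


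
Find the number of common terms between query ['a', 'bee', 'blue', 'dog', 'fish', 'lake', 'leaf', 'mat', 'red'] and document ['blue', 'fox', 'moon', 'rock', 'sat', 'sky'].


Query terms: ['a', 'bee', 'blue', 'dog', 'fish', 'lake', 'leaf', 'mat', 'red']
Document terms: ['blue', 'fox', 'moon', 'rock', 'sat', 'sky']
Common terms: ['blue']
Overlap count = 1

1


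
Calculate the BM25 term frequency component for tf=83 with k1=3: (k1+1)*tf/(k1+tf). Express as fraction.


BM25 TF component = (k1+1)*tf / (k1+tf)
k1 = 3, tf = 83
Numerator = (3+1)*83 = 332
Denominator = 3 + 83 = 86
= 332/86 = 166/43

166/43


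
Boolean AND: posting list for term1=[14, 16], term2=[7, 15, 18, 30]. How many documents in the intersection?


Boolean AND: find intersection of posting lists
term1 docs: [14, 16]
term2 docs: [7, 15, 18, 30]
Intersection: []
|intersection| = 0

0


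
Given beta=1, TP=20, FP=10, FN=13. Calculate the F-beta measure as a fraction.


P = TP/(TP+FP) = 20/30 = 2/3
R = TP/(TP+FN) = 20/33 = 20/33
beta^2 = 1^2 = 1
(1 + beta^2) = 2
Numerator = (1+beta^2)*P*R = 80/99
Denominator = beta^2*P + R = 2/3 + 20/33 = 14/11
F_beta = 40/63

40/63


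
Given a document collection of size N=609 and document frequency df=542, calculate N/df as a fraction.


IDF ratio = N / df
= 609 / 542
= 609/542

609/542


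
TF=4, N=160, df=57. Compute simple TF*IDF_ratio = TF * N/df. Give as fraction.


TF * (N/df)
= 4 * (160/57)
= 4 * 160/57
= 640/57

640/57


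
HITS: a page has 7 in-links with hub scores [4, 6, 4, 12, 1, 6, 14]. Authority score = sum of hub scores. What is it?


Authority = sum of hub scores of in-linkers
In-link 1: hub score = 4
In-link 2: hub score = 6
In-link 3: hub score = 4
In-link 4: hub score = 12
In-link 5: hub score = 1
In-link 6: hub score = 6
In-link 7: hub score = 14
Authority = 4 + 6 + 4 + 12 + 1 + 6 + 14 = 47

47


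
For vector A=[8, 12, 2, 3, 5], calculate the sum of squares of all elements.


|A|^2 = sum of squared components
A[0]^2 = 8^2 = 64
A[1]^2 = 12^2 = 144
A[2]^2 = 2^2 = 4
A[3]^2 = 3^2 = 9
A[4]^2 = 5^2 = 25
Sum = 64 + 144 + 4 + 9 + 25 = 246

246


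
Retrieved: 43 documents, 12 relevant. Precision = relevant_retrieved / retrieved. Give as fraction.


Precision = relevant_retrieved / total_retrieved
= 12 / 43
= 12 / (12 + 31)
= 12/43

12/43


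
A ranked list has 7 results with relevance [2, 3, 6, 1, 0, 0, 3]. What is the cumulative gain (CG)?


Cumulative Gain = sum of relevance scores
Position 1: rel=2, running sum=2
Position 2: rel=3, running sum=5
Position 3: rel=6, running sum=11
Position 4: rel=1, running sum=12
Position 5: rel=0, running sum=12
Position 6: rel=0, running sum=12
Position 7: rel=3, running sum=15
CG = 15

15


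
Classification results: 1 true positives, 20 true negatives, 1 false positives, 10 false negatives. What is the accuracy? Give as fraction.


Accuracy = (TP + TN) / (TP + TN + FP + FN)
TP + TN = 1 + 20 = 21
Total = 1 + 20 + 1 + 10 = 32
Accuracy = 21 / 32 = 21/32

21/32


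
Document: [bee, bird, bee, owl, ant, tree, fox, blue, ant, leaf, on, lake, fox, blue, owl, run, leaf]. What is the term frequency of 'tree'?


Document has 17 words
Scanning for 'tree':
Found at positions: [5]
Count = 1

1


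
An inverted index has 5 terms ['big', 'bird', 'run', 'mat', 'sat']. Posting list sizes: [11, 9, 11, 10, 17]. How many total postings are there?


Summing posting list sizes:
'big': 11 postings
'bird': 9 postings
'run': 11 postings
'mat': 10 postings
'sat': 17 postings
Total = 11 + 9 + 11 + 10 + 17 = 58

58


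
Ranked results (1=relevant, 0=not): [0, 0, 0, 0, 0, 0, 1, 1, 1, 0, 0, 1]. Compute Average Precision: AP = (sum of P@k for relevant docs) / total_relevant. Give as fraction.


Computing P@k for each relevant position:
Position 1: not relevant
Position 2: not relevant
Position 3: not relevant
Position 4: not relevant
Position 5: not relevant
Position 6: not relevant
Position 7: relevant, P@7 = 1/7 = 1/7
Position 8: relevant, P@8 = 2/8 = 1/4
Position 9: relevant, P@9 = 3/9 = 1/3
Position 10: not relevant
Position 11: not relevant
Position 12: relevant, P@12 = 4/12 = 1/3
Sum of P@k = 1/7 + 1/4 + 1/3 + 1/3 = 89/84
AP = 89/84 / 4 = 89/336

89/336


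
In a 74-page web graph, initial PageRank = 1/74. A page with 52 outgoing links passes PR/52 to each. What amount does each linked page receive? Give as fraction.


Initial PR = 1/74 = 1/74
Outlinks = 52
Contribution per link = PR / outlinks
= 1/74 / 52
= 1/3848

1/3848


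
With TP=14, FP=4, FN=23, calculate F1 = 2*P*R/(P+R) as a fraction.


F1 = 2 * P * R / (P + R)
P = TP/(TP+FP) = 14/18 = 7/9
R = TP/(TP+FN) = 14/37 = 14/37
2 * P * R = 2 * 7/9 * 14/37 = 196/333
P + R = 7/9 + 14/37 = 385/333
F1 = 196/333 / 385/333 = 28/55

28/55


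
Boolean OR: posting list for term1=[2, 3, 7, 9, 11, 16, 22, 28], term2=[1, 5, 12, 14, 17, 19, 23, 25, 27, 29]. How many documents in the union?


Boolean OR: find union of posting lists
term1 docs: [2, 3, 7, 9, 11, 16, 22, 28]
term2 docs: [1, 5, 12, 14, 17, 19, 23, 25, 27, 29]
Union: [1, 2, 3, 5, 7, 9, 11, 12, 14, 16, 17, 19, 22, 23, 25, 27, 28, 29]
|union| = 18

18


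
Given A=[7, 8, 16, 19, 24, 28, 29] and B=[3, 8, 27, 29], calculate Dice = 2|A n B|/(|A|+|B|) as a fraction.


A intersect B = [8, 29]
|A intersect B| = 2
|A| = 7, |B| = 4
Dice = 2*2 / (7+4)
= 4 / 11 = 4/11

4/11


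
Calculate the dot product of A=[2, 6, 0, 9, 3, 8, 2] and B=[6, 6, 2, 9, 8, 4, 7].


Dot product = sum of element-wise products
A[0]*B[0] = 2*6 = 12
A[1]*B[1] = 6*6 = 36
A[2]*B[2] = 0*2 = 0
A[3]*B[3] = 9*9 = 81
A[4]*B[4] = 3*8 = 24
A[5]*B[5] = 8*4 = 32
A[6]*B[6] = 2*7 = 14
Sum = 12 + 36 + 0 + 81 + 24 + 32 + 14 = 199

199


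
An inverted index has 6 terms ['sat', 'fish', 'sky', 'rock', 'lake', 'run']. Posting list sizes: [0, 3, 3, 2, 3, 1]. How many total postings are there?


Summing posting list sizes:
'sat': 0 postings
'fish': 3 postings
'sky': 3 postings
'rock': 2 postings
'lake': 3 postings
'run': 1 postings
Total = 0 + 3 + 3 + 2 + 3 + 1 = 12

12


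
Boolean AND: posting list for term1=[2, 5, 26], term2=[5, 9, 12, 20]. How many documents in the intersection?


Boolean AND: find intersection of posting lists
term1 docs: [2, 5, 26]
term2 docs: [5, 9, 12, 20]
Intersection: [5]
|intersection| = 1

1


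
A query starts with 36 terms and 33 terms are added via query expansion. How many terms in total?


Original terms: 36
Expansion terms: 33
Total = 36 + 33 = 69

69


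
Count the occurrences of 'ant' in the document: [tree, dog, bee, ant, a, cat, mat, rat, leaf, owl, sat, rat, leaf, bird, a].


Document has 15 words
Scanning for 'ant':
Found at positions: [3]
Count = 1

1


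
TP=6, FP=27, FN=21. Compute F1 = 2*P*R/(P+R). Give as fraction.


F1 = 2 * P * R / (P + R)
P = TP/(TP+FP) = 6/33 = 2/11
R = TP/(TP+FN) = 6/27 = 2/9
2 * P * R = 2 * 2/11 * 2/9 = 8/99
P + R = 2/11 + 2/9 = 40/99
F1 = 8/99 / 40/99 = 1/5

1/5


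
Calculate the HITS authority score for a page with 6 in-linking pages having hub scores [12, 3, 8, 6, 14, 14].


Authority = sum of hub scores of in-linkers
In-link 1: hub score = 12
In-link 2: hub score = 3
In-link 3: hub score = 8
In-link 4: hub score = 6
In-link 5: hub score = 14
In-link 6: hub score = 14
Authority = 12 + 3 + 8 + 6 + 14 + 14 = 57

57


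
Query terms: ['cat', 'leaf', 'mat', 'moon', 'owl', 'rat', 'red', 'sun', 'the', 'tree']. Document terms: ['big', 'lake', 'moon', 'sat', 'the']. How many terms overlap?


Query terms: ['cat', 'leaf', 'mat', 'moon', 'owl', 'rat', 'red', 'sun', 'the', 'tree']
Document terms: ['big', 'lake', 'moon', 'sat', 'the']
Common terms: ['moon', 'the']
Overlap count = 2

2


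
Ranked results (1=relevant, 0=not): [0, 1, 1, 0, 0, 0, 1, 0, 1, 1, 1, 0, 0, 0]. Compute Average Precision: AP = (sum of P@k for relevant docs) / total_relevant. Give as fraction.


Computing P@k for each relevant position:
Position 1: not relevant
Position 2: relevant, P@2 = 1/2 = 1/2
Position 3: relevant, P@3 = 2/3 = 2/3
Position 4: not relevant
Position 5: not relevant
Position 6: not relevant
Position 7: relevant, P@7 = 3/7 = 3/7
Position 8: not relevant
Position 9: relevant, P@9 = 4/9 = 4/9
Position 10: relevant, P@10 = 5/10 = 1/2
Position 11: relevant, P@11 = 6/11 = 6/11
Position 12: not relevant
Position 13: not relevant
Position 14: not relevant
Sum of P@k = 1/2 + 2/3 + 3/7 + 4/9 + 1/2 + 6/11 = 2138/693
AP = 2138/693 / 6 = 1069/2079

1069/2079


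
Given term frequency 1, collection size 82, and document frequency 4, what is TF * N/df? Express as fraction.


TF * (N/df)
= 1 * (82/4)
= 1 * 41/2
= 41/2

41/2


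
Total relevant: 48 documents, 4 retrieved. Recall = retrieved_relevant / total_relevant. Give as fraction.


Recall = retrieved_relevant / total_relevant
= 4 / 48
= 4 / (4 + 44)
= 1/12

1/12


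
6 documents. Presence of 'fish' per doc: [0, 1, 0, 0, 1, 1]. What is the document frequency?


Checking each document for 'fish':
Doc 1: absent
Doc 2: present
Doc 3: absent
Doc 4: absent
Doc 5: present
Doc 6: present
df = sum of presences = 0 + 1 + 0 + 0 + 1 + 1 = 3

3


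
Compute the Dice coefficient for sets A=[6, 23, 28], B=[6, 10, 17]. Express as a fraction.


A intersect B = [6]
|A intersect B| = 1
|A| = 3, |B| = 3
Dice = 2*1 / (3+3)
= 2 / 6 = 1/3

1/3


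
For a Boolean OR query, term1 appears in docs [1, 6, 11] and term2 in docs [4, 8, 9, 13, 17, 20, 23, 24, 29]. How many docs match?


Boolean OR: find union of posting lists
term1 docs: [1, 6, 11]
term2 docs: [4, 8, 9, 13, 17, 20, 23, 24, 29]
Union: [1, 4, 6, 8, 9, 11, 13, 17, 20, 23, 24, 29]
|union| = 12

12


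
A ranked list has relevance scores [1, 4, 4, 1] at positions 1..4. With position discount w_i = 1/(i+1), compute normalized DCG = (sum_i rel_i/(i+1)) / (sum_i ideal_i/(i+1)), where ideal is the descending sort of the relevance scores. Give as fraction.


Position discount weights w_i = 1/(i+1) for i=1..4:
Weights = [1/2, 1/3, 1/4, 1/5]
Actual relevance: [1, 4, 4, 1]
DCG = 1/2 + 4/3 + 4/4 + 1/5 = 91/30
Ideal relevance (sorted desc): [4, 4, 1, 1]
Ideal DCG = 4/2 + 4/3 + 1/4 + 1/5 = 227/60
nDCG = DCG / ideal_DCG = 91/30 / 227/60 = 182/227

182/227


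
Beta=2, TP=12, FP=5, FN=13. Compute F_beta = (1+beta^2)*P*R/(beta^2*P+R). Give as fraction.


P = TP/(TP+FP) = 12/17 = 12/17
R = TP/(TP+FN) = 12/25 = 12/25
beta^2 = 2^2 = 4
(1 + beta^2) = 5
Numerator = (1+beta^2)*P*R = 144/85
Denominator = beta^2*P + R = 48/17 + 12/25 = 1404/425
F_beta = 20/39

20/39


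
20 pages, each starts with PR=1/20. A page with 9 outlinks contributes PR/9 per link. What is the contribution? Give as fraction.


Initial PR = 1/20 = 1/20
Outlinks = 9
Contribution per link = PR / outlinks
= 1/20 / 9
= 1/180

1/180


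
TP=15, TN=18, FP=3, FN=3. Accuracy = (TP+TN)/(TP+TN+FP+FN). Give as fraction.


Accuracy = (TP + TN) / (TP + TN + FP + FN)
TP + TN = 15 + 18 = 33
Total = 15 + 18 + 3 + 3 = 39
Accuracy = 33 / 39 = 11/13

11/13


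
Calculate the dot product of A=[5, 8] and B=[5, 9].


Dot product = sum of element-wise products
A[0]*B[0] = 5*5 = 25
A[1]*B[1] = 8*9 = 72
Sum = 25 + 72 = 97

97


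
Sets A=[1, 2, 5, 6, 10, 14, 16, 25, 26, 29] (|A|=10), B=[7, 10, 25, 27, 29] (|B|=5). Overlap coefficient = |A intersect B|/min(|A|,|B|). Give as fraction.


A intersect B = [10, 25, 29]
|A intersect B| = 3
min(|A|, |B|) = min(10, 5) = 5
Overlap = 3 / 5 = 3/5

3/5


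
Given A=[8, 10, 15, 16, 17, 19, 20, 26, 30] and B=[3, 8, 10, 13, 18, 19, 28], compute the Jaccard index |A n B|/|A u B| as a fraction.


A intersect B = [8, 10, 19]
|A intersect B| = 3
A union B = [3, 8, 10, 13, 15, 16, 17, 18, 19, 20, 26, 28, 30]
|A union B| = 13
Jaccard = 3/13 = 3/13

3/13


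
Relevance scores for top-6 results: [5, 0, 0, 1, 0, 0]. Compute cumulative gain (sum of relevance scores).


Cumulative Gain = sum of relevance scores
Position 1: rel=5, running sum=5
Position 2: rel=0, running sum=5
Position 3: rel=0, running sum=5
Position 4: rel=1, running sum=6
Position 5: rel=0, running sum=6
Position 6: rel=0, running sum=6
CG = 6

6


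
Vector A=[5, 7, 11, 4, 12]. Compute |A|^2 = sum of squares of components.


|A|^2 = sum of squared components
A[0]^2 = 5^2 = 25
A[1]^2 = 7^2 = 49
A[2]^2 = 11^2 = 121
A[3]^2 = 4^2 = 16
A[4]^2 = 12^2 = 144
Sum = 25 + 49 + 121 + 16 + 144 = 355

355


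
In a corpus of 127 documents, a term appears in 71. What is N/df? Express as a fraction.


IDF ratio = N / df
= 127 / 71
= 127/71

127/71


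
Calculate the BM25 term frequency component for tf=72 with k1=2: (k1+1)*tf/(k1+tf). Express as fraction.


BM25 TF component = (k1+1)*tf / (k1+tf)
k1 = 2, tf = 72
Numerator = (2+1)*72 = 216
Denominator = 2 + 72 = 74
= 216/74 = 108/37

108/37


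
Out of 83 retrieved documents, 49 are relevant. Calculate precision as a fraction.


Precision = relevant_retrieved / total_retrieved
= 49 / 83
= 49 / (49 + 34)
= 49/83

49/83


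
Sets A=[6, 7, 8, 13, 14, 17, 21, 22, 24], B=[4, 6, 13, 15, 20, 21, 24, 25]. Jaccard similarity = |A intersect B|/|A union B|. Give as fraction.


A intersect B = [6, 13, 21, 24]
|A intersect B| = 4
A union B = [4, 6, 7, 8, 13, 14, 15, 17, 20, 21, 22, 24, 25]
|A union B| = 13
Jaccard = 4/13 = 4/13

4/13


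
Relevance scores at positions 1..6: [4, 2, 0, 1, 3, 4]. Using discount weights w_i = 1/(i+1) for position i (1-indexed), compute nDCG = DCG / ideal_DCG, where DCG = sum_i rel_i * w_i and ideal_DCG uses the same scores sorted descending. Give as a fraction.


Position discount weights w_i = 1/(i+1) for i=1..6:
Weights = [1/2, 1/3, 1/4, 1/5, 1/6, 1/7]
Actual relevance: [4, 2, 0, 1, 3, 4]
DCG = 4/2 + 2/3 + 0/4 + 1/5 + 3/6 + 4/7 = 827/210
Ideal relevance (sorted desc): [4, 4, 3, 2, 1, 0]
Ideal DCG = 4/2 + 4/3 + 3/4 + 2/5 + 1/6 + 0/7 = 93/20
nDCG = DCG / ideal_DCG = 827/210 / 93/20 = 1654/1953

1654/1953


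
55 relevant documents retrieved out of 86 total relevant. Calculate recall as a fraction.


Recall = retrieved_relevant / total_relevant
= 55 / 86
= 55 / (55 + 31)
= 55/86

55/86


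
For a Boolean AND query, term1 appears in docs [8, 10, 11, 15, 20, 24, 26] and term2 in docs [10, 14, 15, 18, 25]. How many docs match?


Boolean AND: find intersection of posting lists
term1 docs: [8, 10, 11, 15, 20, 24, 26]
term2 docs: [10, 14, 15, 18, 25]
Intersection: [10, 15]
|intersection| = 2

2


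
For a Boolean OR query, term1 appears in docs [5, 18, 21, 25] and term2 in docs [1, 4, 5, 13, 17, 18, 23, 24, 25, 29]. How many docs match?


Boolean OR: find union of posting lists
term1 docs: [5, 18, 21, 25]
term2 docs: [1, 4, 5, 13, 17, 18, 23, 24, 25, 29]
Union: [1, 4, 5, 13, 17, 18, 21, 23, 24, 25, 29]
|union| = 11

11


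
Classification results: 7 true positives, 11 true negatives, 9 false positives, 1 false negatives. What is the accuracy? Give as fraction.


Accuracy = (TP + TN) / (TP + TN + FP + FN)
TP + TN = 7 + 11 = 18
Total = 7 + 11 + 9 + 1 = 28
Accuracy = 18 / 28 = 9/14

9/14


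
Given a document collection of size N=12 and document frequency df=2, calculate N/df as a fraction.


IDF ratio = N / df
= 12 / 2
= 6

6


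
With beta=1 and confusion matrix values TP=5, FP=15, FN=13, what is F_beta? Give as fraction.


P = TP/(TP+FP) = 5/20 = 1/4
R = TP/(TP+FN) = 5/18 = 5/18
beta^2 = 1^2 = 1
(1 + beta^2) = 2
Numerator = (1+beta^2)*P*R = 5/36
Denominator = beta^2*P + R = 1/4 + 5/18 = 19/36
F_beta = 5/19

5/19


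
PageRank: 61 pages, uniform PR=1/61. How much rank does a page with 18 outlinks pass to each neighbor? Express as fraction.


Initial PR = 1/61 = 1/61
Outlinks = 18
Contribution per link = PR / outlinks
= 1/61 / 18
= 1/1098

1/1098


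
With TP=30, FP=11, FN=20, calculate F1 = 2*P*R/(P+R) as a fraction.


F1 = 2 * P * R / (P + R)
P = TP/(TP+FP) = 30/41 = 30/41
R = TP/(TP+FN) = 30/50 = 3/5
2 * P * R = 2 * 30/41 * 3/5 = 36/41
P + R = 30/41 + 3/5 = 273/205
F1 = 36/41 / 273/205 = 60/91

60/91


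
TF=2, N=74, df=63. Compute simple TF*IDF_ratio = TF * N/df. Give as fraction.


TF * (N/df)
= 2 * (74/63)
= 2 * 74/63
= 148/63

148/63


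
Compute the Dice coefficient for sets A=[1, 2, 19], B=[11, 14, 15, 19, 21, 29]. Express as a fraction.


A intersect B = [19]
|A intersect B| = 1
|A| = 3, |B| = 6
Dice = 2*1 / (3+6)
= 2 / 9 = 2/9

2/9


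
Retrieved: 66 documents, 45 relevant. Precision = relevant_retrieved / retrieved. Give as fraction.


Precision = relevant_retrieved / total_retrieved
= 45 / 66
= 45 / (45 + 21)
= 15/22

15/22


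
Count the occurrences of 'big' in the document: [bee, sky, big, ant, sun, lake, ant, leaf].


Document has 8 words
Scanning for 'big':
Found at positions: [2]
Count = 1

1


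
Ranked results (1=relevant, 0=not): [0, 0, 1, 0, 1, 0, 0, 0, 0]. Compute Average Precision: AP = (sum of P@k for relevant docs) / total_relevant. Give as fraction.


Computing P@k for each relevant position:
Position 1: not relevant
Position 2: not relevant
Position 3: relevant, P@3 = 1/3 = 1/3
Position 4: not relevant
Position 5: relevant, P@5 = 2/5 = 2/5
Position 6: not relevant
Position 7: not relevant
Position 8: not relevant
Position 9: not relevant
Sum of P@k = 1/3 + 2/5 = 11/15
AP = 11/15 / 2 = 11/30

11/30


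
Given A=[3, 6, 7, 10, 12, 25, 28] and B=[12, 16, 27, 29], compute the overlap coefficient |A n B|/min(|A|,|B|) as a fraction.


A intersect B = [12]
|A intersect B| = 1
min(|A|, |B|) = min(7, 4) = 4
Overlap = 1 / 4 = 1/4

1/4


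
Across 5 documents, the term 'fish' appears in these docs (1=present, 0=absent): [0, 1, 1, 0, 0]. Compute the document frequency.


Checking each document for 'fish':
Doc 1: absent
Doc 2: present
Doc 3: present
Doc 4: absent
Doc 5: absent
df = sum of presences = 0 + 1 + 1 + 0 + 0 = 2

2


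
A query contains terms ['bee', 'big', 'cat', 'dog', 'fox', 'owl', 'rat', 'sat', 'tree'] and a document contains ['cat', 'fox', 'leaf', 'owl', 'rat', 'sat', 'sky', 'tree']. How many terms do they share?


Query terms: ['bee', 'big', 'cat', 'dog', 'fox', 'owl', 'rat', 'sat', 'tree']
Document terms: ['cat', 'fox', 'leaf', 'owl', 'rat', 'sat', 'sky', 'tree']
Common terms: ['cat', 'fox', 'owl', 'rat', 'sat', 'tree']
Overlap count = 6

6


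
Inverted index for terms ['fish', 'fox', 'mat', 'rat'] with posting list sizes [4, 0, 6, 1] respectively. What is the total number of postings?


Summing posting list sizes:
'fish': 4 postings
'fox': 0 postings
'mat': 6 postings
'rat': 1 postings
Total = 4 + 0 + 6 + 1 = 11

11


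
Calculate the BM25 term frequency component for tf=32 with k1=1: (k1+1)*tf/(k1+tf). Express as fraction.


BM25 TF component = (k1+1)*tf / (k1+tf)
k1 = 1, tf = 32
Numerator = (1+1)*32 = 64
Denominator = 1 + 32 = 33
= 64/33 = 64/33

64/33


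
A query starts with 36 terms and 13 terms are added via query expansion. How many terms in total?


Original terms: 36
Expansion terms: 13
Total = 36 + 13 = 49

49


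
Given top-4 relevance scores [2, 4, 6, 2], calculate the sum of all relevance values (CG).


Cumulative Gain = sum of relevance scores
Position 1: rel=2, running sum=2
Position 2: rel=4, running sum=6
Position 3: rel=6, running sum=12
Position 4: rel=2, running sum=14
CG = 14

14


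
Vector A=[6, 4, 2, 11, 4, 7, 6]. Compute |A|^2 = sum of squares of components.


|A|^2 = sum of squared components
A[0]^2 = 6^2 = 36
A[1]^2 = 4^2 = 16
A[2]^2 = 2^2 = 4
A[3]^2 = 11^2 = 121
A[4]^2 = 4^2 = 16
A[5]^2 = 7^2 = 49
A[6]^2 = 6^2 = 36
Sum = 36 + 16 + 4 + 121 + 16 + 49 + 36 = 278

278


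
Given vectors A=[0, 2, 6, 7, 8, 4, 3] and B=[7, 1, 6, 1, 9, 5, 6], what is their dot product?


Dot product = sum of element-wise products
A[0]*B[0] = 0*7 = 0
A[1]*B[1] = 2*1 = 2
A[2]*B[2] = 6*6 = 36
A[3]*B[3] = 7*1 = 7
A[4]*B[4] = 8*9 = 72
A[5]*B[5] = 4*5 = 20
A[6]*B[6] = 3*6 = 18
Sum = 0 + 2 + 36 + 7 + 72 + 20 + 18 = 155

155


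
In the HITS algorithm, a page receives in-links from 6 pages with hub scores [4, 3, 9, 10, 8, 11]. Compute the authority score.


Authority = sum of hub scores of in-linkers
In-link 1: hub score = 4
In-link 2: hub score = 3
In-link 3: hub score = 9
In-link 4: hub score = 10
In-link 5: hub score = 8
In-link 6: hub score = 11
Authority = 4 + 3 + 9 + 10 + 8 + 11 = 45

45


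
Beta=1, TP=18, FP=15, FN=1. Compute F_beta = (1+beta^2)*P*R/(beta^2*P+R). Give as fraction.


P = TP/(TP+FP) = 18/33 = 6/11
R = TP/(TP+FN) = 18/19 = 18/19
beta^2 = 1^2 = 1
(1 + beta^2) = 2
Numerator = (1+beta^2)*P*R = 216/209
Denominator = beta^2*P + R = 6/11 + 18/19 = 312/209
F_beta = 9/13

9/13


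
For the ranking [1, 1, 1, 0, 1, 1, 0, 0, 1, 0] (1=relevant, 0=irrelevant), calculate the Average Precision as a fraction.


Computing P@k for each relevant position:
Position 1: relevant, P@1 = 1/1 = 1
Position 2: relevant, P@2 = 2/2 = 1
Position 3: relevant, P@3 = 3/3 = 1
Position 4: not relevant
Position 5: relevant, P@5 = 4/5 = 4/5
Position 6: relevant, P@6 = 5/6 = 5/6
Position 7: not relevant
Position 8: not relevant
Position 9: relevant, P@9 = 6/9 = 2/3
Position 10: not relevant
Sum of P@k = 1 + 1 + 1 + 4/5 + 5/6 + 2/3 = 53/10
AP = 53/10 / 6 = 53/60

53/60


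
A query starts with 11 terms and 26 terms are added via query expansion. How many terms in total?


Original terms: 11
Expansion terms: 26
Total = 11 + 26 = 37

37


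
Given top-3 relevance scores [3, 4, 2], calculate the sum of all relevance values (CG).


Cumulative Gain = sum of relevance scores
Position 1: rel=3, running sum=3
Position 2: rel=4, running sum=7
Position 3: rel=2, running sum=9
CG = 9

9


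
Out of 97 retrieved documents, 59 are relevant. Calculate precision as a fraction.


Precision = relevant_retrieved / total_retrieved
= 59 / 97
= 59 / (59 + 38)
= 59/97

59/97


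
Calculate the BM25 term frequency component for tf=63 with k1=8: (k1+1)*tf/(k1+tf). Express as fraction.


BM25 TF component = (k1+1)*tf / (k1+tf)
k1 = 8, tf = 63
Numerator = (8+1)*63 = 567
Denominator = 8 + 63 = 71
= 567/71 = 567/71

567/71


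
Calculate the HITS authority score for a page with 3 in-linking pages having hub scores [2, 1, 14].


Authority = sum of hub scores of in-linkers
In-link 1: hub score = 2
In-link 2: hub score = 1
In-link 3: hub score = 14
Authority = 2 + 1 + 14 = 17

17


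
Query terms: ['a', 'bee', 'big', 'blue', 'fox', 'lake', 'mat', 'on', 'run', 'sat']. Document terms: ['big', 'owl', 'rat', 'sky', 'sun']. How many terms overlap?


Query terms: ['a', 'bee', 'big', 'blue', 'fox', 'lake', 'mat', 'on', 'run', 'sat']
Document terms: ['big', 'owl', 'rat', 'sky', 'sun']
Common terms: ['big']
Overlap count = 1

1


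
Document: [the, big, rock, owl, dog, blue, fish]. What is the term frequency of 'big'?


Document has 7 words
Scanning for 'big':
Found at positions: [1]
Count = 1

1


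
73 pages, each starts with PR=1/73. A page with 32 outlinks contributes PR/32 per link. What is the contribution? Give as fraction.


Initial PR = 1/73 = 1/73
Outlinks = 32
Contribution per link = PR / outlinks
= 1/73 / 32
= 1/2336

1/2336


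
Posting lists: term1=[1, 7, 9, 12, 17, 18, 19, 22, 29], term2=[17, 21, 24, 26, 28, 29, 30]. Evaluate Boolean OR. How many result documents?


Boolean OR: find union of posting lists
term1 docs: [1, 7, 9, 12, 17, 18, 19, 22, 29]
term2 docs: [17, 21, 24, 26, 28, 29, 30]
Union: [1, 7, 9, 12, 17, 18, 19, 21, 22, 24, 26, 28, 29, 30]
|union| = 14

14


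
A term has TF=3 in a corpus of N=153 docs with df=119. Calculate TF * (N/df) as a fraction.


TF * (N/df)
= 3 * (153/119)
= 3 * 9/7
= 27/7

27/7


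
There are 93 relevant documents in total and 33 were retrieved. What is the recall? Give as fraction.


Recall = retrieved_relevant / total_relevant
= 33 / 93
= 33 / (33 + 60)
= 11/31

11/31


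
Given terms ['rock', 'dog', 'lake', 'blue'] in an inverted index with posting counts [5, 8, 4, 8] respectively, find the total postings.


Summing posting list sizes:
'rock': 5 postings
'dog': 8 postings
'lake': 4 postings
'blue': 8 postings
Total = 5 + 8 + 4 + 8 = 25

25


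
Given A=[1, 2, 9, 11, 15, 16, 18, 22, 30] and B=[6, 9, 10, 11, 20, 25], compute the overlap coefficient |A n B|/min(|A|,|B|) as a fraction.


A intersect B = [9, 11]
|A intersect B| = 2
min(|A|, |B|) = min(9, 6) = 6
Overlap = 2 / 6 = 1/3

1/3


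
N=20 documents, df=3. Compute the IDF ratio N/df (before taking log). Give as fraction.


IDF ratio = N / df
= 20 / 3
= 20/3

20/3


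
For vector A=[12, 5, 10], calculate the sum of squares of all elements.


|A|^2 = sum of squared components
A[0]^2 = 12^2 = 144
A[1]^2 = 5^2 = 25
A[2]^2 = 10^2 = 100
Sum = 144 + 25 + 100 = 269

269


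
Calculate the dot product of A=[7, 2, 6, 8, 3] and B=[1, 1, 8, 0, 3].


Dot product = sum of element-wise products
A[0]*B[0] = 7*1 = 7
A[1]*B[1] = 2*1 = 2
A[2]*B[2] = 6*8 = 48
A[3]*B[3] = 8*0 = 0
A[4]*B[4] = 3*3 = 9
Sum = 7 + 2 + 48 + 0 + 9 = 66

66


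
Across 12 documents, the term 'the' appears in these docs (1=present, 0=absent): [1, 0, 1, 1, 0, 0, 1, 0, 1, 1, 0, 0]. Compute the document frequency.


Checking each document for 'the':
Doc 1: present
Doc 2: absent
Doc 3: present
Doc 4: present
Doc 5: absent
Doc 6: absent
Doc 7: present
Doc 8: absent
Doc 9: present
Doc 10: present
Doc 11: absent
Doc 12: absent
df = sum of presences = 1 + 0 + 1 + 1 + 0 + 0 + 1 + 0 + 1 + 1 + 0 + 0 = 6

6


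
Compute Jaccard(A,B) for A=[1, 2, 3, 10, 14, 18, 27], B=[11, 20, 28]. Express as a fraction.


A intersect B = []
|A intersect B| = 0
A union B = [1, 2, 3, 10, 11, 14, 18, 20, 27, 28]
|A union B| = 10
Jaccard = 0/10 = 0

0


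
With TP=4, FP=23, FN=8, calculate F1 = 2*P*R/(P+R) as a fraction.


F1 = 2 * P * R / (P + R)
P = TP/(TP+FP) = 4/27 = 4/27
R = TP/(TP+FN) = 4/12 = 1/3
2 * P * R = 2 * 4/27 * 1/3 = 8/81
P + R = 4/27 + 1/3 = 13/27
F1 = 8/81 / 13/27 = 8/39

8/39


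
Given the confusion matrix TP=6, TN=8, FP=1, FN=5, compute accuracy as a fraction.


Accuracy = (TP + TN) / (TP + TN + FP + FN)
TP + TN = 6 + 8 = 14
Total = 6 + 8 + 1 + 5 = 20
Accuracy = 14 / 20 = 7/10

7/10
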